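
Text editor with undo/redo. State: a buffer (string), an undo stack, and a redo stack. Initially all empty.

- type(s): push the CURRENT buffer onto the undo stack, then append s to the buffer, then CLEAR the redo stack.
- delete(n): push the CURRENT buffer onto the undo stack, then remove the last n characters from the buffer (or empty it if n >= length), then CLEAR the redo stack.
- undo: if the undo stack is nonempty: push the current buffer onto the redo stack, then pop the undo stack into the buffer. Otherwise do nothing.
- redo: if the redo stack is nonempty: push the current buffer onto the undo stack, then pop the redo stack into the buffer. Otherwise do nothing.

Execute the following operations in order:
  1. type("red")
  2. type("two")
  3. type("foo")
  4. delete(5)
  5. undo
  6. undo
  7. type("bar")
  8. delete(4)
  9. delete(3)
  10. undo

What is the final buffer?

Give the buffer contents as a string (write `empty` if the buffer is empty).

Answer: redtw

Derivation:
After op 1 (type): buf='red' undo_depth=1 redo_depth=0
After op 2 (type): buf='redtwo' undo_depth=2 redo_depth=0
After op 3 (type): buf='redtwofoo' undo_depth=3 redo_depth=0
After op 4 (delete): buf='redt' undo_depth=4 redo_depth=0
After op 5 (undo): buf='redtwofoo' undo_depth=3 redo_depth=1
After op 6 (undo): buf='redtwo' undo_depth=2 redo_depth=2
After op 7 (type): buf='redtwobar' undo_depth=3 redo_depth=0
After op 8 (delete): buf='redtw' undo_depth=4 redo_depth=0
After op 9 (delete): buf='re' undo_depth=5 redo_depth=0
After op 10 (undo): buf='redtw' undo_depth=4 redo_depth=1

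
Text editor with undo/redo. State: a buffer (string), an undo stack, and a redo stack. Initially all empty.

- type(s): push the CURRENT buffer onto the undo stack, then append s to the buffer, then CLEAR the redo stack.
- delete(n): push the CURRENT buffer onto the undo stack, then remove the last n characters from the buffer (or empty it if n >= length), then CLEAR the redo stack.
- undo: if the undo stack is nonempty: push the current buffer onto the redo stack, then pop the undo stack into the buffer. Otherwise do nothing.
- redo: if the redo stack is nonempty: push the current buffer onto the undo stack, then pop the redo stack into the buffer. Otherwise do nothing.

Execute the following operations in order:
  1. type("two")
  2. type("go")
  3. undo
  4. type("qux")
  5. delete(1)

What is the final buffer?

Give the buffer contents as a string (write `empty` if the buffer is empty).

Answer: twoqu

Derivation:
After op 1 (type): buf='two' undo_depth=1 redo_depth=0
After op 2 (type): buf='twogo' undo_depth=2 redo_depth=0
After op 3 (undo): buf='two' undo_depth=1 redo_depth=1
After op 4 (type): buf='twoqux' undo_depth=2 redo_depth=0
After op 5 (delete): buf='twoqu' undo_depth=3 redo_depth=0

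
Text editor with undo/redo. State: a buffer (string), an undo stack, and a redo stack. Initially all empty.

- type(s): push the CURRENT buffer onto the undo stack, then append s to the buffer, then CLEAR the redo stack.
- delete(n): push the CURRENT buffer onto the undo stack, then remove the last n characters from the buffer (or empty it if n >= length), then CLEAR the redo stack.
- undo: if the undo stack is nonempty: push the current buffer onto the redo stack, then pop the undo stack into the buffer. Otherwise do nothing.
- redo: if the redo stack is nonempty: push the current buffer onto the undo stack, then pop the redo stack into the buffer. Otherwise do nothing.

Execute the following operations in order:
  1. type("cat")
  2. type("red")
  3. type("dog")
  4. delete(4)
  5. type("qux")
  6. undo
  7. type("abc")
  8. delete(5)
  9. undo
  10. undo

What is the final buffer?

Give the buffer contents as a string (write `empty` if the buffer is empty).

Answer: catre

Derivation:
After op 1 (type): buf='cat' undo_depth=1 redo_depth=0
After op 2 (type): buf='catred' undo_depth=2 redo_depth=0
After op 3 (type): buf='catreddog' undo_depth=3 redo_depth=0
After op 4 (delete): buf='catre' undo_depth=4 redo_depth=0
After op 5 (type): buf='catrequx' undo_depth=5 redo_depth=0
After op 6 (undo): buf='catre' undo_depth=4 redo_depth=1
After op 7 (type): buf='catreabc' undo_depth=5 redo_depth=0
After op 8 (delete): buf='cat' undo_depth=6 redo_depth=0
After op 9 (undo): buf='catreabc' undo_depth=5 redo_depth=1
After op 10 (undo): buf='catre' undo_depth=4 redo_depth=2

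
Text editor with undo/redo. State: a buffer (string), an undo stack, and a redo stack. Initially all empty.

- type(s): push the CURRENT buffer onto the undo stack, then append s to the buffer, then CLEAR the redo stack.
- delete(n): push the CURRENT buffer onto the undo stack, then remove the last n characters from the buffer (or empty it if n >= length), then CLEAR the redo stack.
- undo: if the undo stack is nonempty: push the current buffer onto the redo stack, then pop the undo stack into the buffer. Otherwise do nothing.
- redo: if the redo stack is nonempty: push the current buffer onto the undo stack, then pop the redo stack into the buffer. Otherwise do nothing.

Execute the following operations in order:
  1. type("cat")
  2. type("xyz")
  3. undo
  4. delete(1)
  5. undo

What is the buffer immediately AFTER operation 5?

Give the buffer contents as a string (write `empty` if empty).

After op 1 (type): buf='cat' undo_depth=1 redo_depth=0
After op 2 (type): buf='catxyz' undo_depth=2 redo_depth=0
After op 3 (undo): buf='cat' undo_depth=1 redo_depth=1
After op 4 (delete): buf='ca' undo_depth=2 redo_depth=0
After op 5 (undo): buf='cat' undo_depth=1 redo_depth=1

Answer: cat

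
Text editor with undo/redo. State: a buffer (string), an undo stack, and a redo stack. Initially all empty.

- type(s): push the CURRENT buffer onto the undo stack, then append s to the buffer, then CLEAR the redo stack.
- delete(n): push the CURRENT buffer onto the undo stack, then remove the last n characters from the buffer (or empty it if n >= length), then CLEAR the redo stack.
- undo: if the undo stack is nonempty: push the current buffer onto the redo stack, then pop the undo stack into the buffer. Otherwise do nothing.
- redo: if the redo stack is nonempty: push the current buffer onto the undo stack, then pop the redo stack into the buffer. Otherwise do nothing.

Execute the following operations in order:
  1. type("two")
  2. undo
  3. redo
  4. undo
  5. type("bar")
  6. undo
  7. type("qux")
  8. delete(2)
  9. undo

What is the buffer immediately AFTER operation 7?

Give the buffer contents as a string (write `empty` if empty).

Answer: qux

Derivation:
After op 1 (type): buf='two' undo_depth=1 redo_depth=0
After op 2 (undo): buf='(empty)' undo_depth=0 redo_depth=1
After op 3 (redo): buf='two' undo_depth=1 redo_depth=0
After op 4 (undo): buf='(empty)' undo_depth=0 redo_depth=1
After op 5 (type): buf='bar' undo_depth=1 redo_depth=0
After op 6 (undo): buf='(empty)' undo_depth=0 redo_depth=1
After op 7 (type): buf='qux' undo_depth=1 redo_depth=0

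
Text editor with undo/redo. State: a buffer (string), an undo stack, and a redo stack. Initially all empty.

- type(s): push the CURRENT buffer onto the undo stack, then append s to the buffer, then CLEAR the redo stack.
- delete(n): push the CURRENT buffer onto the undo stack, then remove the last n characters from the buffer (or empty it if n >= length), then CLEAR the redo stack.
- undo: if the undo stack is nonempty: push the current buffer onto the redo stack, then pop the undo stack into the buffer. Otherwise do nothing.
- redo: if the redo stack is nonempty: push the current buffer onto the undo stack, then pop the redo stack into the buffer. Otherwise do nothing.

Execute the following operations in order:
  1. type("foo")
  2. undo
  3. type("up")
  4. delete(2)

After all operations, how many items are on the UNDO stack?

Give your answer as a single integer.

After op 1 (type): buf='foo' undo_depth=1 redo_depth=0
After op 2 (undo): buf='(empty)' undo_depth=0 redo_depth=1
After op 3 (type): buf='up' undo_depth=1 redo_depth=0
After op 4 (delete): buf='(empty)' undo_depth=2 redo_depth=0

Answer: 2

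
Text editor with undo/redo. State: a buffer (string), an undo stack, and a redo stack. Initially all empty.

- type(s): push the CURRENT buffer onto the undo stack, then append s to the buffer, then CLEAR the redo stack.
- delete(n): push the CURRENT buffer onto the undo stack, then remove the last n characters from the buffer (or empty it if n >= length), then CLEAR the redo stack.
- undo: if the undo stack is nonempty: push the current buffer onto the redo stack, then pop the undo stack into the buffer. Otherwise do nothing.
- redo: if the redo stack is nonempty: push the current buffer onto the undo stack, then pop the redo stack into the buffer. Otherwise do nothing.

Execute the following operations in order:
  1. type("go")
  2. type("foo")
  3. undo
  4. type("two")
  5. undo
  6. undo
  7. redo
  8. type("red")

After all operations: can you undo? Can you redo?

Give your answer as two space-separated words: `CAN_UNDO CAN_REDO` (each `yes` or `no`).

Answer: yes no

Derivation:
After op 1 (type): buf='go' undo_depth=1 redo_depth=0
After op 2 (type): buf='gofoo' undo_depth=2 redo_depth=0
After op 3 (undo): buf='go' undo_depth=1 redo_depth=1
After op 4 (type): buf='gotwo' undo_depth=2 redo_depth=0
After op 5 (undo): buf='go' undo_depth=1 redo_depth=1
After op 6 (undo): buf='(empty)' undo_depth=0 redo_depth=2
After op 7 (redo): buf='go' undo_depth=1 redo_depth=1
After op 8 (type): buf='gored' undo_depth=2 redo_depth=0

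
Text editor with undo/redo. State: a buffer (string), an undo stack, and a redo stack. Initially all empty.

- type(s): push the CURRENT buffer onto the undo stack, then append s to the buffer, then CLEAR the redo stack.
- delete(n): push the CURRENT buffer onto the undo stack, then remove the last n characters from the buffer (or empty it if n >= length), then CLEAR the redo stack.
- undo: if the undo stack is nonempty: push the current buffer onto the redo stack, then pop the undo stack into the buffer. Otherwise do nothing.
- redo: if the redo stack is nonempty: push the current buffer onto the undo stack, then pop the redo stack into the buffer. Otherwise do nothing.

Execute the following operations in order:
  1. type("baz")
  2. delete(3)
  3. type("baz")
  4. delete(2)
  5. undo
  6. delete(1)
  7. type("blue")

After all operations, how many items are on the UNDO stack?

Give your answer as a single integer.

Answer: 5

Derivation:
After op 1 (type): buf='baz' undo_depth=1 redo_depth=0
After op 2 (delete): buf='(empty)' undo_depth=2 redo_depth=0
After op 3 (type): buf='baz' undo_depth=3 redo_depth=0
After op 4 (delete): buf='b' undo_depth=4 redo_depth=0
After op 5 (undo): buf='baz' undo_depth=3 redo_depth=1
After op 6 (delete): buf='ba' undo_depth=4 redo_depth=0
After op 7 (type): buf='bablue' undo_depth=5 redo_depth=0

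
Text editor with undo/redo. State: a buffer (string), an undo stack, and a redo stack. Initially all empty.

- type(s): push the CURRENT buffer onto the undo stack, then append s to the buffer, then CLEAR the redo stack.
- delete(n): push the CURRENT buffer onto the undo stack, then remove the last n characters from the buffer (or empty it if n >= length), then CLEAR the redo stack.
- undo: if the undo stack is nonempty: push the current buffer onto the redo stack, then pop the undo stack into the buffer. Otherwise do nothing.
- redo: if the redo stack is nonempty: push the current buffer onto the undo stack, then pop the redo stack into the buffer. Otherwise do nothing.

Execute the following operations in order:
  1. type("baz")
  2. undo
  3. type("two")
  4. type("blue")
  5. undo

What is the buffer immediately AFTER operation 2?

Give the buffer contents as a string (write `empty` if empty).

Answer: empty

Derivation:
After op 1 (type): buf='baz' undo_depth=1 redo_depth=0
After op 2 (undo): buf='(empty)' undo_depth=0 redo_depth=1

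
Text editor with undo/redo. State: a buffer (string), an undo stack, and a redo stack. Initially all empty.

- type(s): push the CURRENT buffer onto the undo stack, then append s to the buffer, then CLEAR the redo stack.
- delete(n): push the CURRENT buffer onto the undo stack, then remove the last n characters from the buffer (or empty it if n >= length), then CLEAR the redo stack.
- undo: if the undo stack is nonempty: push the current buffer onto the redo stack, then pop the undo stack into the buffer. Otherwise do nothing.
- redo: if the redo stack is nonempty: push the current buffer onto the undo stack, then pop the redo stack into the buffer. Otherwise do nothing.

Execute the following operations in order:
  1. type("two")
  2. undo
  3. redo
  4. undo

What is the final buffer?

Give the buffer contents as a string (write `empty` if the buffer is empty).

Answer: empty

Derivation:
After op 1 (type): buf='two' undo_depth=1 redo_depth=0
After op 2 (undo): buf='(empty)' undo_depth=0 redo_depth=1
After op 3 (redo): buf='two' undo_depth=1 redo_depth=0
After op 4 (undo): buf='(empty)' undo_depth=0 redo_depth=1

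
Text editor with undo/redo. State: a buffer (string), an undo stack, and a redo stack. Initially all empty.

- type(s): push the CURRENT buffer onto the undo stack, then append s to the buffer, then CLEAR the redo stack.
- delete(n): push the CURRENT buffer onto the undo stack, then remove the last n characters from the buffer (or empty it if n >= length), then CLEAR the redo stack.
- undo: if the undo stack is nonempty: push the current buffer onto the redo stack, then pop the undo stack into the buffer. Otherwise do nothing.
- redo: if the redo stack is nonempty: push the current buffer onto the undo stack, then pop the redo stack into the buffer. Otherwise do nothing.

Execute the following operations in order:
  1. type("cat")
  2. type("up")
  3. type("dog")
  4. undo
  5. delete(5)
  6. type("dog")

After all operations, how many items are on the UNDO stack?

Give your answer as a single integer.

After op 1 (type): buf='cat' undo_depth=1 redo_depth=0
After op 2 (type): buf='catup' undo_depth=2 redo_depth=0
After op 3 (type): buf='catupdog' undo_depth=3 redo_depth=0
After op 4 (undo): buf='catup' undo_depth=2 redo_depth=1
After op 5 (delete): buf='(empty)' undo_depth=3 redo_depth=0
After op 6 (type): buf='dog' undo_depth=4 redo_depth=0

Answer: 4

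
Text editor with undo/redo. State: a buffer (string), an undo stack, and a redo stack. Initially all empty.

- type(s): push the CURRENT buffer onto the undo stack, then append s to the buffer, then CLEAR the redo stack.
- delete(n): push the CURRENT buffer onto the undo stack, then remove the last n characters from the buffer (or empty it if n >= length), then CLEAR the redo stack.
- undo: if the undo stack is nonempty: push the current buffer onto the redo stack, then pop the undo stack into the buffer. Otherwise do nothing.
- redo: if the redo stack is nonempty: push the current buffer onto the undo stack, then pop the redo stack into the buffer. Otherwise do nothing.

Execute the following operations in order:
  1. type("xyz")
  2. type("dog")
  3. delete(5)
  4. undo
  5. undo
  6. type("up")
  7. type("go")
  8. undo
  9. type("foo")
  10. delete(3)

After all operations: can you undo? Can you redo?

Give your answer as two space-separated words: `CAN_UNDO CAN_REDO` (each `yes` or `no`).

Answer: yes no

Derivation:
After op 1 (type): buf='xyz' undo_depth=1 redo_depth=0
After op 2 (type): buf='xyzdog' undo_depth=2 redo_depth=0
After op 3 (delete): buf='x' undo_depth=3 redo_depth=0
After op 4 (undo): buf='xyzdog' undo_depth=2 redo_depth=1
After op 5 (undo): buf='xyz' undo_depth=1 redo_depth=2
After op 6 (type): buf='xyzup' undo_depth=2 redo_depth=0
After op 7 (type): buf='xyzupgo' undo_depth=3 redo_depth=0
After op 8 (undo): buf='xyzup' undo_depth=2 redo_depth=1
After op 9 (type): buf='xyzupfoo' undo_depth=3 redo_depth=0
After op 10 (delete): buf='xyzup' undo_depth=4 redo_depth=0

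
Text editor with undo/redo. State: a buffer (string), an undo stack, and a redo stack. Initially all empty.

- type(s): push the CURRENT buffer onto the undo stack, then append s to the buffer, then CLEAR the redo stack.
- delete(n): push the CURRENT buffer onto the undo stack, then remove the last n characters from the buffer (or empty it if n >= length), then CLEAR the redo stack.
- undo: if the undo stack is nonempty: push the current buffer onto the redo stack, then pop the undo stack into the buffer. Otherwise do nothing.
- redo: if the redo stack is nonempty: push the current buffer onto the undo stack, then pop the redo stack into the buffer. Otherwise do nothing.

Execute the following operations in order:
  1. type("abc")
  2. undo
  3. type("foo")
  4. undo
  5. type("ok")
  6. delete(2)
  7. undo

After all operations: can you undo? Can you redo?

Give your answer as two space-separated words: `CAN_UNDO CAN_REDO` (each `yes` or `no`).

Answer: yes yes

Derivation:
After op 1 (type): buf='abc' undo_depth=1 redo_depth=0
After op 2 (undo): buf='(empty)' undo_depth=0 redo_depth=1
After op 3 (type): buf='foo' undo_depth=1 redo_depth=0
After op 4 (undo): buf='(empty)' undo_depth=0 redo_depth=1
After op 5 (type): buf='ok' undo_depth=1 redo_depth=0
After op 6 (delete): buf='(empty)' undo_depth=2 redo_depth=0
After op 7 (undo): buf='ok' undo_depth=1 redo_depth=1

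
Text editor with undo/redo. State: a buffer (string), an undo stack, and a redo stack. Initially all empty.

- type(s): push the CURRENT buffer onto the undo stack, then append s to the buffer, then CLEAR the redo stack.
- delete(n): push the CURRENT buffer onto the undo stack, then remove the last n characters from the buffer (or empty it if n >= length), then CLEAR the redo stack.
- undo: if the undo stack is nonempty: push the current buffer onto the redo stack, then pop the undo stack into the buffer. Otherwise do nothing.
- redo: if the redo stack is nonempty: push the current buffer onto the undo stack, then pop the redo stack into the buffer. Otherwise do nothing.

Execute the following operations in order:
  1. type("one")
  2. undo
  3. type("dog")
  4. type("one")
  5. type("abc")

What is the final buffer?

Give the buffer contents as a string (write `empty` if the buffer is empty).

Answer: dogoneabc

Derivation:
After op 1 (type): buf='one' undo_depth=1 redo_depth=0
After op 2 (undo): buf='(empty)' undo_depth=0 redo_depth=1
After op 3 (type): buf='dog' undo_depth=1 redo_depth=0
After op 4 (type): buf='dogone' undo_depth=2 redo_depth=0
After op 5 (type): buf='dogoneabc' undo_depth=3 redo_depth=0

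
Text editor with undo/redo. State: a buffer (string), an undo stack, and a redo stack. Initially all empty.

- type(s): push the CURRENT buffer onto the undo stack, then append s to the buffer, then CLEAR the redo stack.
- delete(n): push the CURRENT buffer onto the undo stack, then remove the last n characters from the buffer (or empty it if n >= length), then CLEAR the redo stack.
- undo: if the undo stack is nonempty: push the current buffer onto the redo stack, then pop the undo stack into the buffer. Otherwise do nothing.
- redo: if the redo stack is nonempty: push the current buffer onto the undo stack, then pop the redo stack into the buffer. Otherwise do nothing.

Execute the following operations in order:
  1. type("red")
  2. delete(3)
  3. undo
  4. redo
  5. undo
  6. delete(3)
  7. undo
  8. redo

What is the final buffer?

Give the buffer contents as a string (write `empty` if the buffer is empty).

After op 1 (type): buf='red' undo_depth=1 redo_depth=0
After op 2 (delete): buf='(empty)' undo_depth=2 redo_depth=0
After op 3 (undo): buf='red' undo_depth=1 redo_depth=1
After op 4 (redo): buf='(empty)' undo_depth=2 redo_depth=0
After op 5 (undo): buf='red' undo_depth=1 redo_depth=1
After op 6 (delete): buf='(empty)' undo_depth=2 redo_depth=0
After op 7 (undo): buf='red' undo_depth=1 redo_depth=1
After op 8 (redo): buf='(empty)' undo_depth=2 redo_depth=0

Answer: empty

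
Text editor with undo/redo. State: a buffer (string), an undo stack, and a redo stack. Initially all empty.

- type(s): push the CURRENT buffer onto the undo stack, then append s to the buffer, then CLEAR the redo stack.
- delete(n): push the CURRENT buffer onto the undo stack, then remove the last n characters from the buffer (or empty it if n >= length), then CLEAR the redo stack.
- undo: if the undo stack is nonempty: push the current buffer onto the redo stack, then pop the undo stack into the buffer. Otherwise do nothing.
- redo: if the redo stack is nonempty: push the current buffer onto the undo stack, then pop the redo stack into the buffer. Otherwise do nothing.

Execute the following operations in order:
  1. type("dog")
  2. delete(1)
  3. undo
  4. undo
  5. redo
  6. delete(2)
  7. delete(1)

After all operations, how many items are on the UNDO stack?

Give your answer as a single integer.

After op 1 (type): buf='dog' undo_depth=1 redo_depth=0
After op 2 (delete): buf='do' undo_depth=2 redo_depth=0
After op 3 (undo): buf='dog' undo_depth=1 redo_depth=1
After op 4 (undo): buf='(empty)' undo_depth=0 redo_depth=2
After op 5 (redo): buf='dog' undo_depth=1 redo_depth=1
After op 6 (delete): buf='d' undo_depth=2 redo_depth=0
After op 7 (delete): buf='(empty)' undo_depth=3 redo_depth=0

Answer: 3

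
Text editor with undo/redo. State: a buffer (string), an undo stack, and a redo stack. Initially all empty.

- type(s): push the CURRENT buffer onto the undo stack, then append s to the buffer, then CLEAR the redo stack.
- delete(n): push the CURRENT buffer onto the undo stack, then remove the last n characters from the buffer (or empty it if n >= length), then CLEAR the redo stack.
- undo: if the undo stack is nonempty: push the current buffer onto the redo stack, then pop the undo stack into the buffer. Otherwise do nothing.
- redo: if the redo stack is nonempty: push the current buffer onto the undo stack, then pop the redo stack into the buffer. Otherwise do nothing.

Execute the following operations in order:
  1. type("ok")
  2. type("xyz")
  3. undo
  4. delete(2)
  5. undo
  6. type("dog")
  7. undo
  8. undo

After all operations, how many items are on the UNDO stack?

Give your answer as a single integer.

Answer: 0

Derivation:
After op 1 (type): buf='ok' undo_depth=1 redo_depth=0
After op 2 (type): buf='okxyz' undo_depth=2 redo_depth=0
After op 3 (undo): buf='ok' undo_depth=1 redo_depth=1
After op 4 (delete): buf='(empty)' undo_depth=2 redo_depth=0
After op 5 (undo): buf='ok' undo_depth=1 redo_depth=1
After op 6 (type): buf='okdog' undo_depth=2 redo_depth=0
After op 7 (undo): buf='ok' undo_depth=1 redo_depth=1
After op 8 (undo): buf='(empty)' undo_depth=0 redo_depth=2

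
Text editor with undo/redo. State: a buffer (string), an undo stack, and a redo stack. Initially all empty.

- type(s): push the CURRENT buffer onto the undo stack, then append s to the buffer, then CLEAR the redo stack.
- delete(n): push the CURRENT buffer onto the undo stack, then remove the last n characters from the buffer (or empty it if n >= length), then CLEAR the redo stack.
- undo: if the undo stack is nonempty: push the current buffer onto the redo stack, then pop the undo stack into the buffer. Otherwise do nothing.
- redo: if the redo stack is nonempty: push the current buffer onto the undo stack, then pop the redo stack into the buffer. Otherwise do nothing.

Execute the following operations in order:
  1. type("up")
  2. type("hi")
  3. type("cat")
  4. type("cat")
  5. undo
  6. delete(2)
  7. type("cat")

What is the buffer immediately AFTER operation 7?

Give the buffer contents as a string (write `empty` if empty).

Answer: uphiccat

Derivation:
After op 1 (type): buf='up' undo_depth=1 redo_depth=0
After op 2 (type): buf='uphi' undo_depth=2 redo_depth=0
After op 3 (type): buf='uphicat' undo_depth=3 redo_depth=0
After op 4 (type): buf='uphicatcat' undo_depth=4 redo_depth=0
After op 5 (undo): buf='uphicat' undo_depth=3 redo_depth=1
After op 6 (delete): buf='uphic' undo_depth=4 redo_depth=0
After op 7 (type): buf='uphiccat' undo_depth=5 redo_depth=0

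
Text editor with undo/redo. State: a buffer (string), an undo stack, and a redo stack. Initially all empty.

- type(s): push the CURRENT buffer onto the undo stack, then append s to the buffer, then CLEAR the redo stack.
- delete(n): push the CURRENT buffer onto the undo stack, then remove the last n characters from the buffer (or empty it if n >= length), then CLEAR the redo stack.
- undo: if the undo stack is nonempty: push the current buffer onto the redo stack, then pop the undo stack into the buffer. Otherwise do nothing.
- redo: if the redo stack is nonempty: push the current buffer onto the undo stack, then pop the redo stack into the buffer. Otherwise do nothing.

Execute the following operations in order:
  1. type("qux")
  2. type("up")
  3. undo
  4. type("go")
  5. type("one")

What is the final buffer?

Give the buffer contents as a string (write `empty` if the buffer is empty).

Answer: quxgoone

Derivation:
After op 1 (type): buf='qux' undo_depth=1 redo_depth=0
After op 2 (type): buf='quxup' undo_depth=2 redo_depth=0
After op 3 (undo): buf='qux' undo_depth=1 redo_depth=1
After op 4 (type): buf='quxgo' undo_depth=2 redo_depth=0
After op 5 (type): buf='quxgoone' undo_depth=3 redo_depth=0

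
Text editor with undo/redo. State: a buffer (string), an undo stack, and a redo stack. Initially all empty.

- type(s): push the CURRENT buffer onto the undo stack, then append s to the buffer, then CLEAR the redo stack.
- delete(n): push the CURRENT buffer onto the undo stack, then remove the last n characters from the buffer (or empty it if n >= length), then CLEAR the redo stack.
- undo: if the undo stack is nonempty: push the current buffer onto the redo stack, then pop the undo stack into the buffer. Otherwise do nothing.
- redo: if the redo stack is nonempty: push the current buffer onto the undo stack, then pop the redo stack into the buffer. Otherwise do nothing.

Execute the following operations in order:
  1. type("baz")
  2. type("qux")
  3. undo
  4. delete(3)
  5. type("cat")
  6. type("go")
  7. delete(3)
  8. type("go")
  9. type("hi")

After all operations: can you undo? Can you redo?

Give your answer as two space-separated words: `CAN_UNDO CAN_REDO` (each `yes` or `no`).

After op 1 (type): buf='baz' undo_depth=1 redo_depth=0
After op 2 (type): buf='bazqux' undo_depth=2 redo_depth=0
After op 3 (undo): buf='baz' undo_depth=1 redo_depth=1
After op 4 (delete): buf='(empty)' undo_depth=2 redo_depth=0
After op 5 (type): buf='cat' undo_depth=3 redo_depth=0
After op 6 (type): buf='catgo' undo_depth=4 redo_depth=0
After op 7 (delete): buf='ca' undo_depth=5 redo_depth=0
After op 8 (type): buf='cago' undo_depth=6 redo_depth=0
After op 9 (type): buf='cagohi' undo_depth=7 redo_depth=0

Answer: yes no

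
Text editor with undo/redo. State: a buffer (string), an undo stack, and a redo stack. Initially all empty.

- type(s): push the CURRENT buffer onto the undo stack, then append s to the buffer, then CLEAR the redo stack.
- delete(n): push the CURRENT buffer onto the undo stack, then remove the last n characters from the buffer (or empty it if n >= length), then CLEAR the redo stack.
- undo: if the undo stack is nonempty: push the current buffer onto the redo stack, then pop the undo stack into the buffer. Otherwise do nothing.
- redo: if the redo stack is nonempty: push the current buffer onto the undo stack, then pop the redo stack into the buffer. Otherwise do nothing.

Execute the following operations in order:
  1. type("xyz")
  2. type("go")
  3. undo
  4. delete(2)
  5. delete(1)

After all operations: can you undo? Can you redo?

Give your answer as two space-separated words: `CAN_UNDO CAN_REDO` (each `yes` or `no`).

After op 1 (type): buf='xyz' undo_depth=1 redo_depth=0
After op 2 (type): buf='xyzgo' undo_depth=2 redo_depth=0
After op 3 (undo): buf='xyz' undo_depth=1 redo_depth=1
After op 4 (delete): buf='x' undo_depth=2 redo_depth=0
After op 5 (delete): buf='(empty)' undo_depth=3 redo_depth=0

Answer: yes no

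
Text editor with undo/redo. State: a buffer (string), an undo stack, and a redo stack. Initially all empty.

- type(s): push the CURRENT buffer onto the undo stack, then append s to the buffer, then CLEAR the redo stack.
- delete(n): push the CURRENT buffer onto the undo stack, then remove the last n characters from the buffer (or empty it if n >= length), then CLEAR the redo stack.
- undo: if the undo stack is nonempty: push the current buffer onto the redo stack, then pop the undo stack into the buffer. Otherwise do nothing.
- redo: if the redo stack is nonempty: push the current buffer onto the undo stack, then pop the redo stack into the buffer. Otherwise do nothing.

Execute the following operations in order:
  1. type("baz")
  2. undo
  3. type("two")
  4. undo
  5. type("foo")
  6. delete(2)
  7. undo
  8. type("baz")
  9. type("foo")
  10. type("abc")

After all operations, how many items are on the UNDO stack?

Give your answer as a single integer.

After op 1 (type): buf='baz' undo_depth=1 redo_depth=0
After op 2 (undo): buf='(empty)' undo_depth=0 redo_depth=1
After op 3 (type): buf='two' undo_depth=1 redo_depth=0
After op 4 (undo): buf='(empty)' undo_depth=0 redo_depth=1
After op 5 (type): buf='foo' undo_depth=1 redo_depth=0
After op 6 (delete): buf='f' undo_depth=2 redo_depth=0
After op 7 (undo): buf='foo' undo_depth=1 redo_depth=1
After op 8 (type): buf='foobaz' undo_depth=2 redo_depth=0
After op 9 (type): buf='foobazfoo' undo_depth=3 redo_depth=0
After op 10 (type): buf='foobazfooabc' undo_depth=4 redo_depth=0

Answer: 4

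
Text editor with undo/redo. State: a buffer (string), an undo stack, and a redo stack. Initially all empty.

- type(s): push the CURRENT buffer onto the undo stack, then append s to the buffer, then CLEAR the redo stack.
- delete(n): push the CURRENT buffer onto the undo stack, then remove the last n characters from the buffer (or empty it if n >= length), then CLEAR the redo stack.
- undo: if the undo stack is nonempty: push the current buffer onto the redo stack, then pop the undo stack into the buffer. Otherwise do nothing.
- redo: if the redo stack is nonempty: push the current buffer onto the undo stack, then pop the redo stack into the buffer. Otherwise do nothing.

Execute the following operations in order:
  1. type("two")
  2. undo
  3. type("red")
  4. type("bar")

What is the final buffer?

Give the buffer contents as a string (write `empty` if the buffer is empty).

Answer: redbar

Derivation:
After op 1 (type): buf='two' undo_depth=1 redo_depth=0
After op 2 (undo): buf='(empty)' undo_depth=0 redo_depth=1
After op 3 (type): buf='red' undo_depth=1 redo_depth=0
After op 4 (type): buf='redbar' undo_depth=2 redo_depth=0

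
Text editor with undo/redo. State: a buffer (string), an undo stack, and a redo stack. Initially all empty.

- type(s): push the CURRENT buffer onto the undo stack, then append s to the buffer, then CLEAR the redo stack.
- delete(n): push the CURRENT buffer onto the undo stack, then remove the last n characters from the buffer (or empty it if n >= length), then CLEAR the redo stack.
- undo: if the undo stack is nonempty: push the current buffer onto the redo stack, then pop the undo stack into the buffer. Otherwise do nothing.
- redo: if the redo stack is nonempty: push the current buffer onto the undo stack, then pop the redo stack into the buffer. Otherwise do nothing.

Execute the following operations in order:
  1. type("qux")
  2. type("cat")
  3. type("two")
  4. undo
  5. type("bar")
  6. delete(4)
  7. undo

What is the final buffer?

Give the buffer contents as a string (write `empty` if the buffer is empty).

After op 1 (type): buf='qux' undo_depth=1 redo_depth=0
After op 2 (type): buf='quxcat' undo_depth=2 redo_depth=0
After op 3 (type): buf='quxcattwo' undo_depth=3 redo_depth=0
After op 4 (undo): buf='quxcat' undo_depth=2 redo_depth=1
After op 5 (type): buf='quxcatbar' undo_depth=3 redo_depth=0
After op 6 (delete): buf='quxca' undo_depth=4 redo_depth=0
After op 7 (undo): buf='quxcatbar' undo_depth=3 redo_depth=1

Answer: quxcatbar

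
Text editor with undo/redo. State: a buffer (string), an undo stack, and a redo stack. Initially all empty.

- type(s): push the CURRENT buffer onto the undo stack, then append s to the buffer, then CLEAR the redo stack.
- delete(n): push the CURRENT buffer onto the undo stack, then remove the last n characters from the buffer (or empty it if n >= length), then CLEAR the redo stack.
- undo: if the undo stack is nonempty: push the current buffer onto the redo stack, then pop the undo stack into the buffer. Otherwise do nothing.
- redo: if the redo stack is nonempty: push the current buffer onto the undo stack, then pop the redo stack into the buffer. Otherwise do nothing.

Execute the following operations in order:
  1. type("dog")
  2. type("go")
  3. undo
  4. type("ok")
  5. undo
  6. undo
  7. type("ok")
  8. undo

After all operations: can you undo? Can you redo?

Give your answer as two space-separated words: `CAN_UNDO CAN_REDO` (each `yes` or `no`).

After op 1 (type): buf='dog' undo_depth=1 redo_depth=0
After op 2 (type): buf='doggo' undo_depth=2 redo_depth=0
After op 3 (undo): buf='dog' undo_depth=1 redo_depth=1
After op 4 (type): buf='dogok' undo_depth=2 redo_depth=0
After op 5 (undo): buf='dog' undo_depth=1 redo_depth=1
After op 6 (undo): buf='(empty)' undo_depth=0 redo_depth=2
After op 7 (type): buf='ok' undo_depth=1 redo_depth=0
After op 8 (undo): buf='(empty)' undo_depth=0 redo_depth=1

Answer: no yes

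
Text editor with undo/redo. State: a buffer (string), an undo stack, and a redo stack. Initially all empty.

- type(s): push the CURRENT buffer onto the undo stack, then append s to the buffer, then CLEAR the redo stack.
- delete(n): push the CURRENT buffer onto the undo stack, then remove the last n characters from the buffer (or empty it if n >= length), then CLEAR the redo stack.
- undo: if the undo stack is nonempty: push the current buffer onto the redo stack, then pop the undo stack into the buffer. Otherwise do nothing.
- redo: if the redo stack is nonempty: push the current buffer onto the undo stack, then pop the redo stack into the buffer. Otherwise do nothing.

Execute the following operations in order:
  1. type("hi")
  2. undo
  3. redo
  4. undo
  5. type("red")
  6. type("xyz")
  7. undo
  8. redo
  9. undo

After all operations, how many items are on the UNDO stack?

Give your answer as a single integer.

Answer: 1

Derivation:
After op 1 (type): buf='hi' undo_depth=1 redo_depth=0
After op 2 (undo): buf='(empty)' undo_depth=0 redo_depth=1
After op 3 (redo): buf='hi' undo_depth=1 redo_depth=0
After op 4 (undo): buf='(empty)' undo_depth=0 redo_depth=1
After op 5 (type): buf='red' undo_depth=1 redo_depth=0
After op 6 (type): buf='redxyz' undo_depth=2 redo_depth=0
After op 7 (undo): buf='red' undo_depth=1 redo_depth=1
After op 8 (redo): buf='redxyz' undo_depth=2 redo_depth=0
After op 9 (undo): buf='red' undo_depth=1 redo_depth=1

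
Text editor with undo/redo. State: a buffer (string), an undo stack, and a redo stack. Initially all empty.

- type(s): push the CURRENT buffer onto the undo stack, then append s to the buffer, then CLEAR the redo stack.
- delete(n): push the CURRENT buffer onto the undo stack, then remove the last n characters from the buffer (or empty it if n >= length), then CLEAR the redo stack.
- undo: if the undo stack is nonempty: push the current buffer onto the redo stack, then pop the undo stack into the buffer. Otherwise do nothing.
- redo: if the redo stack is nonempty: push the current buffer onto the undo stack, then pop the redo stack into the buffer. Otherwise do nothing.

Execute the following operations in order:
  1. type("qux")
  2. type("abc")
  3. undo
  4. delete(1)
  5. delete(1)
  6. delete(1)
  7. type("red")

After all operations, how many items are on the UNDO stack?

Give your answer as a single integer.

Answer: 5

Derivation:
After op 1 (type): buf='qux' undo_depth=1 redo_depth=0
After op 2 (type): buf='quxabc' undo_depth=2 redo_depth=0
After op 3 (undo): buf='qux' undo_depth=1 redo_depth=1
After op 4 (delete): buf='qu' undo_depth=2 redo_depth=0
After op 5 (delete): buf='q' undo_depth=3 redo_depth=0
After op 6 (delete): buf='(empty)' undo_depth=4 redo_depth=0
After op 7 (type): buf='red' undo_depth=5 redo_depth=0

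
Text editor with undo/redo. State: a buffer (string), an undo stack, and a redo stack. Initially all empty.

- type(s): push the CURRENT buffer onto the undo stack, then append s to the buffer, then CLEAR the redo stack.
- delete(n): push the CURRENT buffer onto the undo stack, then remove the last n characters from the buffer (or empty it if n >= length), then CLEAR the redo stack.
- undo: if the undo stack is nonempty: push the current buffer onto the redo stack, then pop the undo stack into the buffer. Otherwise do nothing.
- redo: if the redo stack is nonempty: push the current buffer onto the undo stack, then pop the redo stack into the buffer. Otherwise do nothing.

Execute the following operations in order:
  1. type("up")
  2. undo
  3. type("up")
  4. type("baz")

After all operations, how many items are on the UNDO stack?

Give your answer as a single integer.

After op 1 (type): buf='up' undo_depth=1 redo_depth=0
After op 2 (undo): buf='(empty)' undo_depth=0 redo_depth=1
After op 3 (type): buf='up' undo_depth=1 redo_depth=0
After op 4 (type): buf='upbaz' undo_depth=2 redo_depth=0

Answer: 2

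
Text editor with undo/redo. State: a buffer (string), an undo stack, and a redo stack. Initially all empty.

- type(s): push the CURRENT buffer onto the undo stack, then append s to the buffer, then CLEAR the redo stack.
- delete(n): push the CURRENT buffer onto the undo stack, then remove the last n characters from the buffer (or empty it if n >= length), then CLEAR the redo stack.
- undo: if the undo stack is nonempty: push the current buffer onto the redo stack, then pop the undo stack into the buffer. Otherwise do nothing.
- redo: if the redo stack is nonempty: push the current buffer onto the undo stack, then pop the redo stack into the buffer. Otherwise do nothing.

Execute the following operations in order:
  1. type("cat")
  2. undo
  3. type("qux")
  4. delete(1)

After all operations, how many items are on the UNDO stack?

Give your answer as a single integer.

Answer: 2

Derivation:
After op 1 (type): buf='cat' undo_depth=1 redo_depth=0
After op 2 (undo): buf='(empty)' undo_depth=0 redo_depth=1
After op 3 (type): buf='qux' undo_depth=1 redo_depth=0
After op 4 (delete): buf='qu' undo_depth=2 redo_depth=0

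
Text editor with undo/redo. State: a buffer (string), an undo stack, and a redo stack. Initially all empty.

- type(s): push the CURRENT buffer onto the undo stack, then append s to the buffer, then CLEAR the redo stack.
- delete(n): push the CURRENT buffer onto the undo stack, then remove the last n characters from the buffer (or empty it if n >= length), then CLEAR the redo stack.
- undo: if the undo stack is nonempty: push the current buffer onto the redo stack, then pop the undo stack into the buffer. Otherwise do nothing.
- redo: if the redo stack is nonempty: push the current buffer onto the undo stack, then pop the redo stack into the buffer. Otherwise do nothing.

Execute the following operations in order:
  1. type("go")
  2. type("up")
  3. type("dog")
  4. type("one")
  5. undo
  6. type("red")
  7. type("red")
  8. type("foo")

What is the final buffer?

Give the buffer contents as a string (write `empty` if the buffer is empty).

After op 1 (type): buf='go' undo_depth=1 redo_depth=0
After op 2 (type): buf='goup' undo_depth=2 redo_depth=0
After op 3 (type): buf='goupdog' undo_depth=3 redo_depth=0
After op 4 (type): buf='goupdogone' undo_depth=4 redo_depth=0
After op 5 (undo): buf='goupdog' undo_depth=3 redo_depth=1
After op 6 (type): buf='goupdogred' undo_depth=4 redo_depth=0
After op 7 (type): buf='goupdogredred' undo_depth=5 redo_depth=0
After op 8 (type): buf='goupdogredredfoo' undo_depth=6 redo_depth=0

Answer: goupdogredredfoo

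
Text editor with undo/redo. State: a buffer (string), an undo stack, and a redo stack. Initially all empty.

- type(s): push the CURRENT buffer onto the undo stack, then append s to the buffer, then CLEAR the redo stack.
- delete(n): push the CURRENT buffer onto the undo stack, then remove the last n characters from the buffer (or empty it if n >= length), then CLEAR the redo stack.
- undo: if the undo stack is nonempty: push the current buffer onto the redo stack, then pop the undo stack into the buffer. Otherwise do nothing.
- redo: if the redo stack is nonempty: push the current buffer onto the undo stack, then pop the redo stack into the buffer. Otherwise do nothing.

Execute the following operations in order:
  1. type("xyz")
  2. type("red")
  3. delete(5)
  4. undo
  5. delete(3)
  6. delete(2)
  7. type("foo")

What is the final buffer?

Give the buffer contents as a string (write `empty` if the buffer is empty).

After op 1 (type): buf='xyz' undo_depth=1 redo_depth=0
After op 2 (type): buf='xyzred' undo_depth=2 redo_depth=0
After op 3 (delete): buf='x' undo_depth=3 redo_depth=0
After op 4 (undo): buf='xyzred' undo_depth=2 redo_depth=1
After op 5 (delete): buf='xyz' undo_depth=3 redo_depth=0
After op 6 (delete): buf='x' undo_depth=4 redo_depth=0
After op 7 (type): buf='xfoo' undo_depth=5 redo_depth=0

Answer: xfoo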